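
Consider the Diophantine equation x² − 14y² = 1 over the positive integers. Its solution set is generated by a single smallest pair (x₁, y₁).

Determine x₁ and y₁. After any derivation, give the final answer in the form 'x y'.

15 4

[3; 1,2,1,6] for √14; ℓ=4 ⇒ convergent index 3
step 0: (3, 1)  from 3·(1,0) + (0,1)
step 1: (4, 1)  from 1·(3,1) + (1,0)
step 2: (11, 3)  from 2·(4,1) + (3,1)
step 3: (15, 4)  from 1·(11,3) + (4,1)
fundamental: x₁=15, y₁=4  (since 225 − 14·16 = 1)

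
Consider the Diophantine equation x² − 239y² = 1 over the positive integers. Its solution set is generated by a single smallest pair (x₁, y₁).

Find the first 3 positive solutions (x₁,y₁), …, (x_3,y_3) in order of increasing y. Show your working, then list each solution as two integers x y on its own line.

d=239: √d = [15; 2,5,1,2,4,15,4,2,1,5,2,30] (ℓ=12, even), read p_11/q_11
i=0: a=15 ⇒ p=15, q=1
i=1: a=2 ⇒ p=31, q=2
i=2: a=5 ⇒ p=170, q=11
…
i=6: a=15 ⇒ p=37907, q=2452
i=7: a=4 ⇒ p=154117, q=9969
…
i=9: a=1 ⇒ p=500258, q=32359
i=10: a=5 ⇒ p=2847431, q=184185
i=11: a=2 ⇒ p=6195120, q=400729
→ (6195120, 400729).  Check: 6195120²=38379511814400, 239·400729²=38379511814399, difference 1.
k=2:  x_2 = 6195120·6195120+239·400729·400729 = 76759023628799,  y_2 = 6195120·400729+400729·6195120 = 4965128484960
k=3:  x_3 = 6195120·76759023628799+239·400729·4965128484960 = 951062724926484326640,  y_3 = 6195120·4965128484960+400729·76759023628799 = 61519133559490389671

6195120 400729
76759023628799 4965128484960
951062724926484326640 61519133559490389671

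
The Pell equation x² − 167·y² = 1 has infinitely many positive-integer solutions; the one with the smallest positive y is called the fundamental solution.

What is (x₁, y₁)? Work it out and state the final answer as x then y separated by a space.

168 13

d=167: √d = [12; 1,11,1,24] (ℓ=4, even), read p_3/q_3
a_0=12:  p_0=12·1+0=12,  q_0=12·0+1=1
a_1=1:  p_1=1·12+1=13,  q_1=1·1+0=1
a_2=11:  p_2=11·13+12=155,  q_2=11·1+1=12
a_3=1:  p_3=1·155+13=168,  q_3=1·12+1=13
(x₁, y₁) = (168, 13);  168² − 167·13² = 1 ✓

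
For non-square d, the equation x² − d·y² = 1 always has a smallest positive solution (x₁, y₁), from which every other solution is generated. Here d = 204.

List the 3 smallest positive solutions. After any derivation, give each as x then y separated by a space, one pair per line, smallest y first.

[14; 3,1,1,6,1,1,3,28] for √204; ℓ=8 ⇒ convergent index 7
k=0  a_k=14  p_k/q_k = 14/1
…
k=2  a_k=1  p_k/q_k = 57/4
k=3  a_k=1  p_k/q_k = 100/7
k=4  a_k=6  p_k/q_k = 657/46
k=5  a_k=1  p_k/q_k = 757/53
k=6  a_k=1  p_k/q_k = 1414/99
k=7  a_k=3  p_k/q_k = 4999/350
fundamental: x₁=4999, y₁=350  (since 24990001 − 204·122500 = 1)
n=2: (4999,350)∘(4999,350) = (4999·4999+204·350·350, 4999·350+350·4999) = (49980001,3499300)
n=3: (49980001,3499300)∘(4999,350) = (4999·49980001+204·350·3499300, 4999·3499300+350·49980001) = (499700044999,34986001050)

4999 350
49980001 3499300
499700044999 34986001050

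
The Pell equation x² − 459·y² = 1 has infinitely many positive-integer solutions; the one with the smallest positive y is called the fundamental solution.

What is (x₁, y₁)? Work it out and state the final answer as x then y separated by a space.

√459 = [21; 2,2,1,4,21,4,1,2,2,42, …], period ℓ=10 (even) → k=9
k=0  a_k=21  p_k/q_k = 21/1
…
k=3  a_k=1  p_k/q_k = 150/7
…
k=6  a_k=4  p_k/q_k = 60695/2833
…
k=8  a_k=2  p_k/q_k = 212079/9899
k=9  a_k=2  p_k/q_k = 499850/23331
fundamental: x₁=499850, y₁=23331  (since 249850022500 − 459·544335561 = 1)

499850 23331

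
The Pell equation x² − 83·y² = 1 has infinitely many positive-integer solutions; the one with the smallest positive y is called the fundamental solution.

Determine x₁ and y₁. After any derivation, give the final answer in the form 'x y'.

√83 = [9; 9,18, …], period ℓ=2 (even) → k=1
i=0: a=9 ⇒ p=9, q=1
i=1: a=9 ⇒ p=82, q=9
fundamental: x₁=82, y₁=9  (since 6724 − 83·81 = 1)

82 9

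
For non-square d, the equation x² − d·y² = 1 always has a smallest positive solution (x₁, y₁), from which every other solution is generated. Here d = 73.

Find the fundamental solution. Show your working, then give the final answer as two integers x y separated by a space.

2281249 267000

[8; 1,1,5,5,1,1,16] for √73; ℓ=7 ⇒ convergent index 13
step 0: (8, 1)  from 8·(1,0) + (0,1)
…
step 4: (487, 57)  from 5·(94,11) + (17,2)
…
step 7: (17669, 2068)  from 16·(1068,125) + (581,68)
step 8: (18737, 2193)  from 1·(17669,2068) + (1068,125)
…
step 10: (200767, 23498)  from 5·(36406,4261) + (18737,2193)
step 11: (1040241, 121751)  from 5·(200767,23498) + (36406,4261)
step 12: (1241008, 145249)  from 1·(1040241,121751) + (200767,23498)
step 13: (2281249, 267000)  from 1·(1241008,145249) + (1040241,121751)
→ (2281249, 267000).  Check: 2281249²=5204097000001, 73·267000²=5204097000000, difference 1.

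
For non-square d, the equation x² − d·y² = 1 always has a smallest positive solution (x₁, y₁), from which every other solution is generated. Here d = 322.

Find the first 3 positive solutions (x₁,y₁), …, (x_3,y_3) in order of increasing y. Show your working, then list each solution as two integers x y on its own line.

[17; 1,16,1,34] for √322; ℓ=4 ⇒ convergent index 3
i=0: a=17 ⇒ p=17, q=1
i=1: a=1 ⇒ p=18, q=1
i=2: a=16 ⇒ p=305, q=17
i=3: a=1 ⇒ p=323, q=18
→ (323, 18).  Check: 323²=104329, 322·18²=104328, difference 1.
k=2:  x_2 = 323·323+322·18·18 = 208657,  y_2 = 323·18+18·323 = 11628
k=3:  x_3 = 323·208657+322·18·11628 = 134792099,  y_3 = 323·11628+18·208657 = 7511670

323 18
208657 11628
134792099 7511670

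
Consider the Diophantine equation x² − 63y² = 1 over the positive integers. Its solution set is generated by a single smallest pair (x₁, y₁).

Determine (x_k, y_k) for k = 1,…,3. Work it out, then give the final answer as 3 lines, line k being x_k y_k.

8 1
127 16
2024 255

√63 = [7; 1,14, …], period ℓ=2 (even) → k=1
step 0: (7, 1)  from 7·(1,0) + (0,1)
step 1: (8, 1)  from 1·(7,1) + (1,0)
→ (8, 1).  Check: 8²=64, 63·1²=63, difference 1.
(8+1√63)^2 = 127 + 16√63
(8+1√63)^3 = 2024 + 255√63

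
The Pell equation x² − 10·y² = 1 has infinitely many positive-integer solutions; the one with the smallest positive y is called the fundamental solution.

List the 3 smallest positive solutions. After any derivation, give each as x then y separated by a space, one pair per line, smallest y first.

d=10: √d = [3; 6] (ℓ=1, odd), read p_1/q_1
a_0=3:  p_0=3·1+0=3,  q_0=3·0+1=1
a_1=6:  p_1=6·3+1=19,  q_1=6·1+0=6
→ (19, 6).  Check: 19²=361, 10·6²=360, difference 1.
(19+6√10)^2 = 721 + 228√10
(19+6√10)^3 = 27379 + 8658√10

19 6
721 228
27379 8658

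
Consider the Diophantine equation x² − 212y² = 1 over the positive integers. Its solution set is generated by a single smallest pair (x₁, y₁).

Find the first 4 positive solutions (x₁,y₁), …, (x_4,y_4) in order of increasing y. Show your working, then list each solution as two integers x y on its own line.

66249 4550
8777860001 602865900
1163048894346249 79878526013650
154101652394311440001 10583744939153731800

√212 → a₀=14, period (1,1,3,1,1,…,1,1,28); ℓ=14 even so k=13
step 0: (14, 1)  from 14·(1,0) + (0,1)
…
step 5: (233, 16)  from 1·(131,9) + (102,7)
step 6: (364, 25)  from 1·(233,16) + (131,9)
step 7: (2417, 166)  from 6·(364,25) + (233,16)
step 8: (2781, 191)  from 1·(2417,166) + (364,25)
step 9: (5198, 357)  from 1·(2781,191) + (2417,166)
…
step 12: (37114, 2549)  from 1·(29135,2001) + (7979,548)
step 13: (66249, 4550)  from 1·(37114,2549) + (29135,2001)
(x₁, y₁) = (66249, 4550);  66249² − 212·4550² = 1 ✓
(x_2, y_2) = (66249·66249 + 212·4550·4550, 66249·4550 + 4550·66249) = (8777860001, 602865900)
(x_3, y_3) = (66249·8777860001 + 212·4550·602865900, 66249·602865900 + 4550·8777860001) = (1163048894346249, 79878526013650)
(x_4, y_4) = (66249·1163048894346249 + 212·4550·79878526013650, 66249·79878526013650 + 4550·1163048894346249) = (154101652394311440001, 10583744939153731800)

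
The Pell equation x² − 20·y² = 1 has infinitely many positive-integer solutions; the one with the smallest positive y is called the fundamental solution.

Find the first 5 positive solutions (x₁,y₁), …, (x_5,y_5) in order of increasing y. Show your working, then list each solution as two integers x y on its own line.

9 2
161 36
2889 646
51841 11592
930249 208010

d=20: √d = [4; 2,8] (ℓ=2, even), read p_1/q_1
a_0=4:  p_0=4·1+0=4,  q_0=4·0+1=1
a_1=2:  p_1=2·4+1=9,  q_1=2·1+0=2
(x₁, y₁) = (9, 2);  9² − 20·2² = 1 ✓
(9+2√20)^2 = 161 + 36√20
(9+2√20)^3 = 2889 + 646√20
(9+2√20)^4 = 51841 + 11592√20
(9+2√20)^5 = 930249 + 208010√20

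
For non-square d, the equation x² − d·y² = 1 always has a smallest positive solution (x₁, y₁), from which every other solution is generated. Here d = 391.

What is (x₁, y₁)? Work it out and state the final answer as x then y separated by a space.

d=391: √d = [19; 1,3,2,2,1,…,3,1,38] (ℓ=16, even), read p_15/q_15
a_0=19:  p_0=19·1+0=19,  q_0=19·0+1=1
…
a_3=2:  p_3=2·79+20=178,  q_3=2·4+1=9
…
a_6=1:  p_6=1·613+435=1048,  q_6=1·31+22=53
a_7=2:  p_7=2·1048+613=2709,  q_7=2·53+31=137
…
a_9=2:  p_9=2·52519+2709=107747,  q_9=2·2656+137=5449
…
a_11=1:  p_11=1·160266+107747=268013,  q_11=1·8105+5449=13554
a_12=2:  p_12=2·268013+160266=696292,  q_12=2·13554+8105=35213
…
a_14=3:  p_14=3·1660597+696292=5678083,  q_14=3·83980+35213=287153
a_15=1:  p_15=1·5678083+1660597=7338680,  q_15=1·287153+83980=371133
→ (7338680, 371133).  Check: 7338680²=53856224142400, 391·371133²=53856224142399, difference 1.

7338680 371133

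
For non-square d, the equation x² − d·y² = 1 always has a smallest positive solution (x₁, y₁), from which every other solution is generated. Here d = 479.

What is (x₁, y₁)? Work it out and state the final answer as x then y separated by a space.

d=479: √d = [21; 1,7,1,3,2,21,2,3,1,7,1,42] (ℓ=12, even), read p_11/q_11
i=0: a=21 ⇒ p=21, q=1
i=1: a=1 ⇒ p=22, q=1
…
i=7: a=2 ⇒ p=75879, q=3467
i=8: a=3 ⇒ p=264712, q=12095
i=9: a=1 ⇒ p=340591, q=15562
i=10: a=7 ⇒ p=2648849, q=121029
i=11: a=1 ⇒ p=2989440, q=136591
→ (2989440, 136591).  Check: 2989440²=8936751513600, 479·136591²=8936751513599, difference 1.

2989440 136591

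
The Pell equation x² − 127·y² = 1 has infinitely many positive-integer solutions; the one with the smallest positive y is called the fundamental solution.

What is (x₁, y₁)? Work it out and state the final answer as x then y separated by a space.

√127 = [11; 3,1,2,2,7,11,7,2,2,1,3,22, …], period ℓ=12 (even) → k=11
a_0=11:  p_0=11·1+0=11,  q_0=11·0+1=1
a_1=3:  p_1=3·11+1=34,  q_1=3·1+0=3
…
a_5=7:  p_5=7·293+124=2175,  q_5=7·26+11=193
…
a_8=2:  p_8=2·171701+24218=367620,  q_8=2·15236+2149=32621
a_9=2:  p_9=2·367620+171701=906941,  q_9=2·32621+15236=80478
a_10=1:  p_10=1·906941+367620=1274561,  q_10=1·80478+32621=113099
a_11=3:  p_11=3·1274561+906941=4730624,  q_11=3·113099+80478=419775
fundamental: x₁=4730624, y₁=419775  (since 22378803429376 − 127·176211050625 = 1)

4730624 419775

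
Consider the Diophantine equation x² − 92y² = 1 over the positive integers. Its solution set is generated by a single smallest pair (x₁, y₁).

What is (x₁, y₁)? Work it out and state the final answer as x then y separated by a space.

[9; 1,1,2,4,2,1,1,18] for √92; ℓ=8 ⇒ convergent index 7
a_0=9:  p_0=9·1+0=9,  q_0=9·0+1=1
a_1=1:  p_1=1·9+1=10,  q_1=1·1+0=1
…
a_6=1:  p_6=1·470+211=681,  q_6=1·49+22=71
a_7=1:  p_7=1·681+470=1151,  q_7=1·71+49=120
fundamental: x₁=1151, y₁=120  (since 1324801 − 92·14400 = 1)

1151 120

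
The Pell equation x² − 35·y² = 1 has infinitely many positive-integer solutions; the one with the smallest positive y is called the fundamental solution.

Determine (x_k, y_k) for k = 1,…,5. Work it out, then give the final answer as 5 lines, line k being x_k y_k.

6 1
71 12
846 143
10081 1704
120126 20305

[5; 1,10] for √35; ℓ=2 ⇒ convergent index 1
i=0: a=5 ⇒ p=5, q=1
i=1: a=1 ⇒ p=6, q=1
fundamental: x₁=6, y₁=1  (since 36 − 35·1 = 1)
n=2: (6,1)∘(6,1) = (6·6+35·1·1, 6·1+1·6) = (71,12)
n=3: (71,12)∘(6,1) = (6·71+35·1·12, 6·12+1·71) = (846,143)
n=4: (846,143)∘(6,1) = (6·846+35·1·143, 6·143+1·846) = (10081,1704)
n=5: (10081,1704)∘(6,1) = (6·10081+35·1·1704, 6·1704+1·10081) = (120126,20305)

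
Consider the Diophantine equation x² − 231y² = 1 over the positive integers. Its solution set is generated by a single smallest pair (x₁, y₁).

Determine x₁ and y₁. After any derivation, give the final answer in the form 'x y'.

76 5

√231 = [15; 5,30, …], period ℓ=2 (even) → k=1
step 0: (15, 1)  from 15·(1,0) + (0,1)
step 1: (76, 5)  from 5·(15,1) + (1,0)
→ (76, 5).  Check: 76²=5776, 231·5²=5775, difference 1.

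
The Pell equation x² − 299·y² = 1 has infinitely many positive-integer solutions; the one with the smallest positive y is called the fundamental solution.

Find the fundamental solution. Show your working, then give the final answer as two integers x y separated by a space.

415 24

[17; 3,2,3,34] for √299; ℓ=4 ⇒ convergent index 3
k=0  a_k=17  p_k/q_k = 17/1
k=1  a_k=3  p_k/q_k = 52/3
k=2  a_k=2  p_k/q_k = 121/7
k=3  a_k=3  p_k/q_k = 415/24
(x₁, y₁) = (415, 24);  415² − 299·24² = 1 ✓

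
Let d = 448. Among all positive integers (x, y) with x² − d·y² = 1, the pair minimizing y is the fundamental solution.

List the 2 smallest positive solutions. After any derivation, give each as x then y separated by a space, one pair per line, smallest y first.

127 6
32257 1524

√448 = [21; 6,42, …], period ℓ=2 (even) → k=1
i=0: a=21 ⇒ p=21, q=1
i=1: a=6 ⇒ p=127, q=6
→ (127, 6).  Check: 127²=16129, 448·6²=16128, difference 1.
(x_2, y_2) = (127·127 + 448·6·6, 127·6 + 6·127) = (32257, 1524)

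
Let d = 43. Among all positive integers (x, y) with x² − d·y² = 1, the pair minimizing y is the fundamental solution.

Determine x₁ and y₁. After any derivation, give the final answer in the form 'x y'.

3482 531

d=43: √d = [6; 1,1,3,1,5,1,3,1,1,12] (ℓ=10, even), read p_9/q_9
a_0=6:  p_0=6·1+0=6,  q_0=6·0+1=1
…
a_2=1:  p_2=1·7+6=13,  q_2=1·1+1=2
…
a_5=5:  p_5=5·59+46=341,  q_5=5·9+7=52
a_6=1:  p_6=1·341+59=400,  q_6=1·52+9=61
…
a_8=1:  p_8=1·1541+400=1941,  q_8=1·235+61=296
a_9=1:  p_9=1·1941+1541=3482,  q_9=1·296+235=531
fundamental: x₁=3482, y₁=531  (since 12124324 − 43·281961 = 1)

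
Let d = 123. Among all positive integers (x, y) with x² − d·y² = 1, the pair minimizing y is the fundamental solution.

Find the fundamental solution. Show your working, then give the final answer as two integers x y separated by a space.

[11; 11,22] for √123; ℓ=2 ⇒ convergent index 1
i=0: a=11 ⇒ p=11, q=1
i=1: a=11 ⇒ p=122, q=11
(x₁, y₁) = (122, 11);  122² − 123·11² = 1 ✓

122 11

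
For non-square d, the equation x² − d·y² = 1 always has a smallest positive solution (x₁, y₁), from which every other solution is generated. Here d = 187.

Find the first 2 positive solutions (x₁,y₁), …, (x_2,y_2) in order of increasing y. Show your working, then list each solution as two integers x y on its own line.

√187 → a₀=13, period (1,2,13,2,1,26); ℓ=6 even so k=5
step 0: (13, 1)  from 13·(1,0) + (0,1)
…
step 3: (547, 40)  from 13·(41,3) + (14,1)
step 4: (1135, 83)  from 2·(547,40) + (41,3)
step 5: (1682, 123)  from 1·(1135,83) + (547,40)
→ (1682, 123).  Check: 1682²=2829124, 187·123²=2829123, difference 1.
(1682+123√187)^2 = 5658247 + 413772√187

1682 123
5658247 413772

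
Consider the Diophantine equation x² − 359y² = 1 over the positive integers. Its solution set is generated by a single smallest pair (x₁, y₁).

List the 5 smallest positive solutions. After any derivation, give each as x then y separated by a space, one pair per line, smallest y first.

360 19
259199 13680
186622920 9849581
134368243201 7091684640
96744948481800 5106003091219

√359 = [18; 1,17,1,36, …], period ℓ=4 (even) → k=3
k=0  a_k=18  p_k/q_k = 18/1
k=1  a_k=1  p_k/q_k = 19/1
k=2  a_k=17  p_k/q_k = 341/18
k=3  a_k=1  p_k/q_k = 360/19
→ (360, 19).  Check: 360²=129600, 359·19²=129599, difference 1.
(x_2, y_2) = (360·360 + 359·19·19, 360·19 + 19·360) = (259199, 13680)
(x_3, y_3) = (360·259199 + 359·19·13680, 360·13680 + 19·259199) = (186622920, 9849581)
(x_4, y_4) = (360·186622920 + 359·19·9849581, 360·9849581 + 19·186622920) = (134368243201, 7091684640)
(x_5, y_5) = (360·134368243201 + 359·19·7091684640, 360·7091684640 + 19·134368243201) = (96744948481800, 5106003091219)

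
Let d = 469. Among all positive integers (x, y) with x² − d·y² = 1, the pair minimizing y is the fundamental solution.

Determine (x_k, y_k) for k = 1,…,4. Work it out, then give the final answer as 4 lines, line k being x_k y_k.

137215 6336
37655912449 1738788480
10333912053241855 477175722560064
2835935484733506355201 130951333540419575040

d=469: √d = [21; 1,1,1,10,6,10,1,1,1,42] (ℓ=10, even), read p_9/q_9
k=0  a_k=21  p_k/q_k = 21/1
k=1  a_k=1  p_k/q_k = 22/1
k=2  a_k=1  p_k/q_k = 43/2
…
k=4  a_k=10  p_k/q_k = 693/32
…
k=7  a_k=1  p_k/q_k = 47146/2177
k=8  a_k=1  p_k/q_k = 90069/4159
k=9  a_k=1  p_k/q_k = 137215/6336
(x₁, y₁) = (137215, 6336);  137215² − 469·6336² = 1 ✓
k=2:  x_2 = 137215·137215+469·6336·6336 = 37655912449,  y_2 = 137215·6336+6336·137215 = 1738788480
k=3:  x_3 = 137215·37655912449+469·6336·1738788480 = 10333912053241855,  y_3 = 137215·1738788480+6336·37655912449 = 477175722560064
k=4:  x_4 = 137215·10333912053241855+469·6336·477175722560064 = 2835935484733506355201,  y_4 = 137215·477175722560064+6336·10333912053241855 = 130951333540419575040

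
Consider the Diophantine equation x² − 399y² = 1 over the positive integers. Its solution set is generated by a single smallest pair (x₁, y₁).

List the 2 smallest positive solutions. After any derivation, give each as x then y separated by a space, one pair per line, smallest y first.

20 1
799 40

[19; 1,38] for √399; ℓ=2 ⇒ convergent index 1
a_0=19:  p_0=19·1+0=19,  q_0=19·0+1=1
a_1=1:  p_1=1·19+1=20,  q_1=1·1+0=1
(x₁, y₁) = (20, 1);  20² − 399·1² = 1 ✓
(x_2, y_2) = (20·20 + 399·1·1, 20·1 + 1·20) = (799, 40)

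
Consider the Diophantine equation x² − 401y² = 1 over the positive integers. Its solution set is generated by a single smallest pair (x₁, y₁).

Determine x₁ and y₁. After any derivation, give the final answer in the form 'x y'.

801 40

d=401: √d = [20; 40] (ℓ=1, odd), read p_1/q_1
i=0: a=20 ⇒ p=20, q=1
i=1: a=40 ⇒ p=801, q=40
fundamental: x₁=801, y₁=40  (since 641601 − 401·1600 = 1)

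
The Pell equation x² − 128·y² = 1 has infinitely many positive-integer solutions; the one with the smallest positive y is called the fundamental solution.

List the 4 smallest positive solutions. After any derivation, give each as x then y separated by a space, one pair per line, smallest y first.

√128 → a₀=11, period (3,5,3,22); ℓ=4 even so k=3
a_0=11:  p_0=11·1+0=11,  q_0=11·0+1=1
…
a_2=5:  p_2=5·34+11=181,  q_2=5·3+1=16
a_3=3:  p_3=3·181+34=577,  q_3=3·16+3=51
→ (577, 51).  Check: 577²=332929, 128·51²=332928, difference 1.
k=2:  x_2 = 577·577+128·51·51 = 665857,  y_2 = 577·51+51·577 = 58854
k=3:  x_3 = 577·665857+128·51·58854 = 768398401,  y_3 = 577·58854+51·665857 = 67917465
k=4:  x_4 = 577·768398401+128·51·67917465 = 886731088897,  y_4 = 577·67917465+51·768398401 = 78376695756

577 51
665857 58854
768398401 67917465
886731088897 78376695756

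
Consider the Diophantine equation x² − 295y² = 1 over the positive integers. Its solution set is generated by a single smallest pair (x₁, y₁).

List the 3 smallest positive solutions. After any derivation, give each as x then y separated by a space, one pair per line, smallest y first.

2024999 117900
8201241900001 477494764200
33215013292518224999 1933852840020353700

d=295: √d = [17; 5,1,2,3,2,6,2,3,2,1,5,34] (ℓ=12, even), read p_11/q_11
i=0: a=17 ⇒ p=17, q=1
…
i=8: a=3 ⇒ p=108103, q=6294
…
i=10: a=1 ⇒ p=355517, q=20699
i=11: a=5 ⇒ p=2024999, q=117900
fundamental: x₁=2024999, y₁=117900  (since 4100620950001 − 295·13900410000 = 1)
k=2:  x_2 = 2024999·2024999+295·117900·117900 = 8201241900001,  y_2 = 2024999·117900+117900·2024999 = 477494764200
k=3:  x_3 = 2024999·8201241900001+295·117900·477494764200 = 33215013292518224999,  y_3 = 2024999·477494764200+117900·8201241900001 = 1933852840020353700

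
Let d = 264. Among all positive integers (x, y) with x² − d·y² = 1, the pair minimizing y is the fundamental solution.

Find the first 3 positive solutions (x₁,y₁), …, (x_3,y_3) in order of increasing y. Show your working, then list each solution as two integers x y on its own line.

65 4
8449 520
1098305 67596

√264 → a₀=16, period (4,32); ℓ=2 even so k=1
step 0: (16, 1)  from 16·(1,0) + (0,1)
step 1: (65, 4)  from 4·(16,1) + (1,0)
(x₁, y₁) = (65, 4);  65² − 264·4² = 1 ✓
(65+4√264)^2 = 8449 + 520√264
(65+4√264)^3 = 1098305 + 67596√264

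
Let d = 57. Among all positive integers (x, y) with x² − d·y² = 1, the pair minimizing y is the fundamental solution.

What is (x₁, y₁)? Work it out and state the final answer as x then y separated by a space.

√57 → a₀=7, period (1,1,4,1,1,14); ℓ=6 even so k=5
a_0=7:  p_0=7·1+0=7,  q_0=7·0+1=1
…
a_4=1:  p_4=1·68+15=83,  q_4=1·9+2=11
a_5=1:  p_5=1·83+68=151,  q_5=1·11+9=20
(x₁, y₁) = (151, 20);  151² − 57·20² = 1 ✓

151 20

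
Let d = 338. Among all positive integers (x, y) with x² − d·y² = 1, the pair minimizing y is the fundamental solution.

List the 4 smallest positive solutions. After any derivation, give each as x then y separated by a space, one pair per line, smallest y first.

114243 6214
26102926097 1419812004
5964153172084899 324407165539730
1362725501650887306817 74122495624090936776

√338 → a₀=18, period (2,1,1,2,36); ℓ=5 odd so k=9
step 0: (18, 1)  from 18·(1,0) + (0,1)
…
step 2: (55, 3)  from 1·(37,2) + (18,1)
step 3: (92, 5)  from 1·(55,3) + (37,2)
step 4: (239, 13)  from 2·(92,5) + (55,3)
…
step 8: (43958, 2391)  from 1·(26327,1432) + (17631,959)
step 9: (114243, 6214)  from 2·(43958,2391) + (26327,1432)
fundamental: x₁=114243, y₁=6214  (since 13051463049 − 338·38613796 = 1)
k=2:  x_2 = 114243·114243+338·6214·6214 = 26102926097,  y_2 = 114243·6214+6214·114243 = 1419812004
k=3:  x_3 = 114243·26102926097+338·6214·1419812004 = 5964153172084899,  y_3 = 114243·1419812004+6214·26102926097 = 324407165539730
k=4:  x_4 = 114243·5964153172084899+338·6214·324407165539730 = 1362725501650887306817,  y_4 = 114243·324407165539730+6214·5964153172084899 = 74122495624090936776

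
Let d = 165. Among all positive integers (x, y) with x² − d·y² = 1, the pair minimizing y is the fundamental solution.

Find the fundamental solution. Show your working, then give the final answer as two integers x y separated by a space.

1079 84

√165 = [12; 1,5,2,5,1,24, …], period ℓ=6 (even) → k=5
step 0: (12, 1)  from 12·(1,0) + (0,1)
…
step 3: (167, 13)  from 2·(77,6) + (13,1)
step 4: (912, 71)  from 5·(167,13) + (77,6)
step 5: (1079, 84)  from 1·(912,71) + (167,13)
(x₁, y₁) = (1079, 84);  1079² − 165·84² = 1 ✓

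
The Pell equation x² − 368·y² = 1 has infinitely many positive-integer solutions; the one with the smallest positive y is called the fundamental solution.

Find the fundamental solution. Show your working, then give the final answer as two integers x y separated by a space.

√368 = [19; 5,2,5,38, …], period ℓ=4 (even) → k=3
step 0: (19, 1)  from 19·(1,0) + (0,1)
…
step 2: (211, 11)  from 2·(96,5) + (19,1)
step 3: (1151, 60)  from 5·(211,11) + (96,5)
(x₁, y₁) = (1151, 60);  1151² − 368·60² = 1 ✓

1151 60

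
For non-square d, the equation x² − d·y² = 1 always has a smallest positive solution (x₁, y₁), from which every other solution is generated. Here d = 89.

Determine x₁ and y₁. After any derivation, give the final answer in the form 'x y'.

√89 → a₀=9, period (2,3,3,2,18); ℓ=5 odd so k=9
i=0: a=9 ⇒ p=9, q=1
…
i=2: a=3 ⇒ p=66, q=7
i=3: a=3 ⇒ p=217, q=23
i=4: a=2 ⇒ p=500, q=53
i=5: a=18 ⇒ p=9217, q=977
i=6: a=2 ⇒ p=18934, q=2007
i=7: a=3 ⇒ p=66019, q=6998
i=8: a=3 ⇒ p=216991, q=23001
i=9: a=2 ⇒ p=500001, q=53000
→ (500001, 53000).  Check: 500001²=250001000001, 89·53000²=250001000000, difference 1.

500001 53000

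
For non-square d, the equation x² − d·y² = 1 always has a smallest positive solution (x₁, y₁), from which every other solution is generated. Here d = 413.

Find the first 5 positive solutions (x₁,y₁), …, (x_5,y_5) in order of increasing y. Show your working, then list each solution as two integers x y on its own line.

113399 5580
25718666401 1265532840
5832942102300599 287020317040740
1322899602891852585601 65095633862940217680
300030984130833440606834999 14763559568560095172347900

[20; 3,9,1,4,1,9,3,40] for √413; ℓ=8 ⇒ convergent index 7
i=0: a=20 ⇒ p=20, q=1
i=1: a=3 ⇒ p=61, q=3
…
i=3: a=1 ⇒ p=630, q=31
i=4: a=4 ⇒ p=3089, q=152
i=5: a=1 ⇒ p=3719, q=183
i=6: a=9 ⇒ p=36560, q=1799
i=7: a=3 ⇒ p=113399, q=5580
fundamental: x₁=113399, y₁=5580  (since 12859333201 − 413·31136400 = 1)
k=2:  x_2 = 113399·113399+413·5580·5580 = 25718666401,  y_2 = 113399·5580+5580·113399 = 1265532840
k=3:  x_3 = 113399·25718666401+413·5580·1265532840 = 5832942102300599,  y_3 = 113399·1265532840+5580·25718666401 = 287020317040740
k=4:  x_4 = 113399·5832942102300599+413·5580·287020317040740 = 1322899602891852585601,  y_4 = 113399·287020317040740+5580·5832942102300599 = 65095633862940217680
k=5:  x_5 = 113399·1322899602891852585601+413·5580·65095633862940217680 = 300030984130833440606834999,  y_5 = 113399·65095633862940217680+5580·1322899602891852585601 = 14763559568560095172347900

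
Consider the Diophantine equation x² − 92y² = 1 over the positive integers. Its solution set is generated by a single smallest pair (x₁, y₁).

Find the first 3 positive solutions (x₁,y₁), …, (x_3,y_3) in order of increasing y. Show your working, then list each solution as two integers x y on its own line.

1151 120
2649601 276240
6099380351 635904360

[9; 1,1,2,4,2,1,1,18] for √92; ℓ=8 ⇒ convergent index 7
k=0  a_k=9  p_k/q_k = 9/1
k=1  a_k=1  p_k/q_k = 10/1
k=2  a_k=1  p_k/q_k = 19/2
…
k=6  a_k=1  p_k/q_k = 681/71
k=7  a_k=1  p_k/q_k = 1151/120
fundamental: x₁=1151, y₁=120  (since 1324801 − 92·14400 = 1)
(x_2, y_2) = (1151·1151 + 92·120·120, 1151·120 + 120·1151) = (2649601, 276240)
(x_3, y_3) = (1151·2649601 + 92·120·276240, 1151·276240 + 120·2649601) = (6099380351, 635904360)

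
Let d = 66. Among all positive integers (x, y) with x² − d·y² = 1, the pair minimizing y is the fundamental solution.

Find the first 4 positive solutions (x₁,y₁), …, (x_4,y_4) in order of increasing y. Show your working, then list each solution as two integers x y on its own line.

65 8
8449 1040
1098305 135192
142771201 17573920

d=66: √d = [8; 8,16] (ℓ=2, even), read p_1/q_1
k=0  a_k=8  p_k/q_k = 8/1
k=1  a_k=8  p_k/q_k = 65/8
→ (65, 8).  Check: 65²=4225, 66·8²=4224, difference 1.
(x_2, y_2) = (65·65 + 66·8·8, 65·8 + 8·65) = (8449, 1040)
(x_3, y_3) = (65·8449 + 66·8·1040, 65·1040 + 8·8449) = (1098305, 135192)
(x_4, y_4) = (65·1098305 + 66·8·135192, 65·135192 + 8·1098305) = (142771201, 17573920)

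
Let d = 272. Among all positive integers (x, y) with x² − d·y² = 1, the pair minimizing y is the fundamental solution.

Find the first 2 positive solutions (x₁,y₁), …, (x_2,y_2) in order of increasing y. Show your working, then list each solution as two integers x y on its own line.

33 2
2177 132

[16; 2,32] for √272; ℓ=2 ⇒ convergent index 1
step 0: (16, 1)  from 16·(1,0) + (0,1)
step 1: (33, 2)  from 2·(16,1) + (1,0)
fundamental: x₁=33, y₁=2  (since 1089 − 272·4 = 1)
(33+2√272)^2 = 2177 + 132√272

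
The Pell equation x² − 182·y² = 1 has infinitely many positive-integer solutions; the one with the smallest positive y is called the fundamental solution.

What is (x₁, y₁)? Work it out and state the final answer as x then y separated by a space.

27 2

√182 = [13; 2,26, …], period ℓ=2 (even) → k=1
step 0: (13, 1)  from 13·(1,0) + (0,1)
step 1: (27, 2)  from 2·(13,1) + (1,0)
fundamental: x₁=27, y₁=2  (since 729 − 182·4 = 1)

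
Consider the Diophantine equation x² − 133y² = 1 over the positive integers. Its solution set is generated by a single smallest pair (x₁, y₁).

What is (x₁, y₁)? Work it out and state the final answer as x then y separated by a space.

2588599 224460

√133 = [11; 1,1,7,5,1,…,1,1,22, …], period ℓ=16 (even) → k=15
k=0  a_k=11  p_k/q_k = 11/1
k=1  a_k=1  p_k/q_k = 12/1
k=2  a_k=1  p_k/q_k = 23/2
k=3  a_k=7  p_k/q_k = 173/15
k=4  a_k=5  p_k/q_k = 888/77
k=5  a_k=1  p_k/q_k = 1061/92
k=6  a_k=1  p_k/q_k = 1949/169
k=7  a_k=1  p_k/q_k = 3010/261
…
k=9  a_k=1  p_k/q_k = 10979/952
k=10  a_k=1  p_k/q_k = 18948/1643
k=11  a_k=1  p_k/q_k = 29927/2595
…
k=13  a_k=7  p_k/q_k = 1210008/104921
k=14  a_k=1  p_k/q_k = 1378591/119539
k=15  a_k=1  p_k/q_k = 2588599/224460
→ (2588599, 224460).  Check: 2588599²=6700844782801, 133·224460²=6700844782800, difference 1.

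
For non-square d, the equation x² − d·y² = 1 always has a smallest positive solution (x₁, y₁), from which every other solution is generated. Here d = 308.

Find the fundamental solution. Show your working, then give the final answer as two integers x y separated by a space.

351 20

[17; 1,1,4,1,1,34] for √308; ℓ=6 ⇒ convergent index 5
i=0: a=17 ⇒ p=17, q=1
i=1: a=1 ⇒ p=18, q=1
i=2: a=1 ⇒ p=35, q=2
…
i=4: a=1 ⇒ p=193, q=11
i=5: a=1 ⇒ p=351, q=20
(x₁, y₁) = (351, 20);  351² − 308·20² = 1 ✓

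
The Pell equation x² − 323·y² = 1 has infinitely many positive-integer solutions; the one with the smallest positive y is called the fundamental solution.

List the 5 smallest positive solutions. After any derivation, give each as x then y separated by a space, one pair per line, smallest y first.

√323 = [17; 1,34, …], period ℓ=2 (even) → k=1
step 0: (17, 1)  from 17·(1,0) + (0,1)
step 1: (18, 1)  from 1·(17,1) + (1,0)
(x₁, y₁) = (18, 1);  18² − 323·1² = 1 ✓
(18+1√323)^2 = 647 + 36√323
(18+1√323)^3 = 23274 + 1295√323
(18+1√323)^4 = 837217 + 46584√323
(18+1√323)^5 = 30116538 + 1675729√323

18 1
647 36
23274 1295
837217 46584
30116538 1675729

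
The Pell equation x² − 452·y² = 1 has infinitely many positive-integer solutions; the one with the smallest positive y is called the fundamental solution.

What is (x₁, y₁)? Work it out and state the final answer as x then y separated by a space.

d=452: √d = [21; 3,1,5,3,10,3,5,1,3,42] (ℓ=10, even), read p_9/q_9
k=0  a_k=21  p_k/q_k = 21/1
…
k=5  a_k=10  p_k/q_k = 16009/753
…
k=8  a_k=1  p_k/q_k = 313483/14745
k=9  a_k=3  p_k/q_k = 1204353/56648
(x₁, y₁) = (1204353, 56648);  1204353² − 452·56648² = 1 ✓

1204353 56648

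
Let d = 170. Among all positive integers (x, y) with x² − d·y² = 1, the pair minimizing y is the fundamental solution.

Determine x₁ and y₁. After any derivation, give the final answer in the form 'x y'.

√170 → a₀=13, period (26); ℓ=1 odd so k=1
step 0: (13, 1)  from 13·(1,0) + (0,1)
step 1: (339, 26)  from 26·(13,1) + (1,0)
fundamental: x₁=339, y₁=26  (since 114921 − 170·676 = 1)

339 26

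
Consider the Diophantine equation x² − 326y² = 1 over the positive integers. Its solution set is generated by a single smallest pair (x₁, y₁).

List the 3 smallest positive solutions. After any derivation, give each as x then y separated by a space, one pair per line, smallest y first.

d=326: √d = [18; 18,36] (ℓ=2, even), read p_1/q_1
i=0: a=18 ⇒ p=18, q=1
i=1: a=18 ⇒ p=325, q=18
→ (325, 18).  Check: 325²=105625, 326·18²=105624, difference 1.
(325+18√326)^2 = 211249 + 11700√326
(325+18√326)^3 = 137311525 + 7604982√326

325 18
211249 11700
137311525 7604982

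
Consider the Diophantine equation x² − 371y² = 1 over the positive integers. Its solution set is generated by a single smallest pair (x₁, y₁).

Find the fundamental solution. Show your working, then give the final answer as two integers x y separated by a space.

1695 88

[19; 3,1,4,1,3,38] for √371; ℓ=6 ⇒ convergent index 5
step 0: (19, 1)  from 19·(1,0) + (0,1)
step 1: (58, 3)  from 3·(19,1) + (1,0)
…
step 3: (366, 19)  from 4·(77,4) + (58,3)
step 4: (443, 23)  from 1·(366,19) + (77,4)
step 5: (1695, 88)  from 3·(443,23) + (366,19)
→ (1695, 88).  Check: 1695²=2873025, 371·88²=2873024, difference 1.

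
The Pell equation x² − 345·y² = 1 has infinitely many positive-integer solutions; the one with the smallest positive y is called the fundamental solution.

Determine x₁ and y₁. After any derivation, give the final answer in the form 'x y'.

[18; 1,1,2,1,6,1,2,1,1,36] for √345; ℓ=10 ⇒ convergent index 9
k=0  a_k=18  p_k/q_k = 18/1
k=1  a_k=1  p_k/q_k = 19/1
…
k=3  a_k=2  p_k/q_k = 93/5
k=4  a_k=1  p_k/q_k = 130/7
k=5  a_k=6  p_k/q_k = 873/47
…
k=8  a_k=1  p_k/q_k = 3882/209
k=9  a_k=1  p_k/q_k = 6761/364
→ (6761, 364).  Check: 6761²=45711121, 345·364²=45711120, difference 1.

6761 364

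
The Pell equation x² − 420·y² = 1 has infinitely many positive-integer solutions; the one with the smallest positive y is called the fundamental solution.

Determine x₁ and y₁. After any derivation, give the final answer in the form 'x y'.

41 2

√420 = [20; 2,40, …], period ℓ=2 (even) → k=1
step 0: (20, 1)  from 20·(1,0) + (0,1)
step 1: (41, 2)  from 2·(20,1) + (1,0)
→ (41, 2).  Check: 41²=1681, 420·2²=1680, difference 1.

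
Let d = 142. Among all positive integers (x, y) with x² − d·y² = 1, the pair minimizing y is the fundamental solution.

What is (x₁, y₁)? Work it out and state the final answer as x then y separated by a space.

√142 → a₀=11, period (1,10,1,22); ℓ=4 even so k=3
step 0: (11, 1)  from 11·(1,0) + (0,1)
step 1: (12, 1)  from 1·(11,1) + (1,0)
step 2: (131, 11)  from 10·(12,1) + (11,1)
step 3: (143, 12)  from 1·(131,11) + (12,1)
(x₁, y₁) = (143, 12);  143² − 142·12² = 1 ✓

143 12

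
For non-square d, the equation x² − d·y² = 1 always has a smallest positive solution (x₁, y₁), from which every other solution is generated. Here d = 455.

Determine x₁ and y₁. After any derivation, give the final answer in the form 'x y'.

64 3

√455 → a₀=21, period (3,42); ℓ=2 even so k=1
k=0  a_k=21  p_k/q_k = 21/1
k=1  a_k=3  p_k/q_k = 64/3
→ (64, 3).  Check: 64²=4096, 455·3²=4095, difference 1.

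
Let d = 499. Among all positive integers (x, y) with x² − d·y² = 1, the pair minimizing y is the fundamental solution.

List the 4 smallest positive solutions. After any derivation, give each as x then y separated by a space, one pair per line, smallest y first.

4490 201
40320199 1804980
362075382530 16208720199
3251436894799201 145554305582040

[22; 2,1,21,1,2,44] for √499; ℓ=6 ⇒ convergent index 5
a_0=22:  p_0=22·1+0=22,  q_0=22·0+1=1
a_1=2:  p_1=2·22+1=45,  q_1=2·1+0=2
a_2=1:  p_2=1·45+22=67,  q_2=1·2+1=3
a_3=21:  p_3=21·67+45=1452,  q_3=21·3+2=65
a_4=1:  p_4=1·1452+67=1519,  q_4=1·65+3=68
a_5=2:  p_5=2·1519+1452=4490,  q_5=2·68+65=201
(x₁, y₁) = (4490, 201);  4490² − 499·201² = 1 ✓
(x_2, y_2) = (4490·4490 + 499·201·201, 4490·201 + 201·4490) = (40320199, 1804980)
(x_3, y_3) = (4490·40320199 + 499·201·1804980, 4490·1804980 + 201·40320199) = (362075382530, 16208720199)
(x_4, y_4) = (4490·362075382530 + 499·201·16208720199, 4490·16208720199 + 201·362075382530) = (3251436894799201, 145554305582040)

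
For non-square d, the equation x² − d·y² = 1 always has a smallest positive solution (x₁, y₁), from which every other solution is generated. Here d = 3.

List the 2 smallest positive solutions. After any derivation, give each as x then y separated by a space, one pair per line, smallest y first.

2 1
7 4

√3 = [1; 1,2, …], period ℓ=2 (even) → k=1
k=0  a_k=1  p_k/q_k = 1/1
k=1  a_k=1  p_k/q_k = 2/1
fundamental: x₁=2, y₁=1  (since 4 − 3·1 = 1)
n=2: (2,1)∘(2,1) = (2·2+3·1·1, 2·1+1·2) = (7,4)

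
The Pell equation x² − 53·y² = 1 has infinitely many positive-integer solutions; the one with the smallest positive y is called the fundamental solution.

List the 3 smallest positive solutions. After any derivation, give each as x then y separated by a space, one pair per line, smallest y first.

66249 9100
8777860001 1205731800
1163048894346249 159757052027300

d=53: √d = [7; 3,1,1,3,14] (ℓ=5, odd), read p_9/q_9
k=0  a_k=7  p_k/q_k = 7/1
k=1  a_k=3  p_k/q_k = 22/3
k=2  a_k=1  p_k/q_k = 29/4
…
k=4  a_k=3  p_k/q_k = 182/25
k=5  a_k=14  p_k/q_k = 2599/357
…
k=7  a_k=1  p_k/q_k = 10578/1453
k=8  a_k=1  p_k/q_k = 18557/2549
k=9  a_k=3  p_k/q_k = 66249/9100
fundamental: x₁=66249, y₁=9100  (since 4388930001 − 53·82810000 = 1)
k=2:  x_2 = 66249·66249+53·9100·9100 = 8777860001,  y_2 = 66249·9100+9100·66249 = 1205731800
k=3:  x_3 = 66249·8777860001+53·9100·1205731800 = 1163048894346249,  y_3 = 66249·1205731800+9100·8777860001 = 159757052027300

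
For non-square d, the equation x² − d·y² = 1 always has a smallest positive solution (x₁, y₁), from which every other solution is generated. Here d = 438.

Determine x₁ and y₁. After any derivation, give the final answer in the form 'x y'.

293 14

[20; 1,12,1,40] for √438; ℓ=4 ⇒ convergent index 3
a_0=20:  p_0=20·1+0=20,  q_0=20·0+1=1
…
a_2=12:  p_2=12·21+20=272,  q_2=12·1+1=13
a_3=1:  p_3=1·272+21=293,  q_3=1·13+1=14
→ (293, 14).  Check: 293²=85849, 438·14²=85848, difference 1.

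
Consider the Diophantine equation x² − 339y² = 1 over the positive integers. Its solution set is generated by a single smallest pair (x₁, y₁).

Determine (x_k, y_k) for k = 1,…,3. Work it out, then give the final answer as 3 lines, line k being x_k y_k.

97970 5321
19196241799 1042596740
3761311617998090 204286405230279

d=339: √d = [18; 2,2,2,1,17,1,2,2,2,36] (ℓ=10, even), read p_9/q_9
step 0: (18, 1)  from 18·(1,0) + (0,1)
step 1: (37, 2)  from 2·(18,1) + (1,0)
…
step 3: (221, 12)  from 2·(92,5) + (37,2)
step 4: (313, 17)  from 1·(221,12) + (92,5)
…
step 6: (5855, 318)  from 1·(5542,301) + (313,17)
step 7: (17252, 937)  from 2·(5855,318) + (5542,301)
step 8: (40359, 2192)  from 2·(17252,937) + (5855,318)
step 9: (97970, 5321)  from 2·(40359,2192) + (17252,937)
(x₁, y₁) = (97970, 5321);  97970² − 339·5321² = 1 ✓
n=2: (97970,5321)∘(97970,5321) = (97970·97970+339·5321·5321, 97970·5321+5321·97970) = (19196241799,1042596740)
n=3: (19196241799,1042596740)∘(97970,5321) = (97970·19196241799+339·5321·1042596740, 97970·1042596740+5321·19196241799) = (3761311617998090,204286405230279)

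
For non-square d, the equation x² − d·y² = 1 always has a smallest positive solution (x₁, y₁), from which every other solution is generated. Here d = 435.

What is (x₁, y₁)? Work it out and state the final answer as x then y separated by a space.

146 7

[20; 1,5,1,40] for √435; ℓ=4 ⇒ convergent index 3
k=0  a_k=20  p_k/q_k = 20/1
k=1  a_k=1  p_k/q_k = 21/1
k=2  a_k=5  p_k/q_k = 125/6
k=3  a_k=1  p_k/q_k = 146/7
→ (146, 7).  Check: 146²=21316, 435·7²=21315, difference 1.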